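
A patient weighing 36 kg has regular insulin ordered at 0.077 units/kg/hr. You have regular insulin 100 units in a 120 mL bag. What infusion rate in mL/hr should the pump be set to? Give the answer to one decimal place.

Dose = 0.077 units/kg/hr × 36 kg = 2.772 units/hr
Concentration = 100 units ÷ 120 mL = 0.8333333 units/mL
Rate = 2.772 units/hr ÷ 0.8333333 units/mL = 3.3264 mL/hr

3.3 mL/hr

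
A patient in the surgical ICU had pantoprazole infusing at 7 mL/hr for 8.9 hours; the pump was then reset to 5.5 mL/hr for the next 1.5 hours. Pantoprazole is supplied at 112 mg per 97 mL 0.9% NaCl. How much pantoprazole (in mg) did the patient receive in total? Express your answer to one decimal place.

81.5 mg

Concentration = 112 mg ÷ 97 mL = 1.154639 mg/mL
Stage 1: 7 mL/hr × 8.9 hr = 62.3 mL → 62.3 mL × 1.154639 mg/mL = 71.93402 mg
Stage 2: 5.5 mL/hr × 1.5 hr = 8.25 mL → 8.25 mL × 1.154639 mg/mL = 9.525773 mg
Total = 71.93402 + 9.525773 = 81.45979 mg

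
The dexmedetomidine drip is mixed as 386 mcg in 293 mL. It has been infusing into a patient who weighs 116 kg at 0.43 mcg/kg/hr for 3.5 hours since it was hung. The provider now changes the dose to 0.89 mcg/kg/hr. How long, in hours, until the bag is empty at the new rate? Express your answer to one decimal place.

2.0 hours

Initial rate:
Dose = 0.43 mcg/kg/hr × 116 kg = 49.88 mcg/hr
Concentration = 386 mcg ÷ 293 mL = 1.317406 mcg/mL
Rate = 49.88 mcg/hr ÷ 1.317406 mcg/mL = 37.86228 mL/hr
Volume infused so far = 37.86228 mL/hr × 3.5 hr = 132.518 mL
Volume remaining = 293 − 132.518 = 160.482 mL
New rate:
Dose = 0.89 mcg/kg/hr × 116 kg = 103.24 mcg/hr
Rate = 103.24 mcg/hr ÷ 1.317406 mcg/mL = 78.36611 mL/hr
Time remaining = 160.482 mL ÷ 78.36611 mL/hr = 2.04785 hr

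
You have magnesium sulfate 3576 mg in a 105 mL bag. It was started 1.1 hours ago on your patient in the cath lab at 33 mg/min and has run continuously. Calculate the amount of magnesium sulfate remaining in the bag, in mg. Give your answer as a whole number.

1398 mg

33 mg/min × 60 min/hr = 1980 mg/hr
Concentration = 3576 mg ÷ 105 mL = 34.05714 mg/mL
Rate = 1980 mg/hr ÷ 34.05714 mg/mL = 58.13758 mL/hr
Volume infused = 58.13758 mL/hr × 1.1 hr = 63.95134 mL
Volume remaining = 105 − 63.95134 = 41.04866 mL
Drug remaining = 41.04866 mL × 34.05714 mg/mL = 1398 mg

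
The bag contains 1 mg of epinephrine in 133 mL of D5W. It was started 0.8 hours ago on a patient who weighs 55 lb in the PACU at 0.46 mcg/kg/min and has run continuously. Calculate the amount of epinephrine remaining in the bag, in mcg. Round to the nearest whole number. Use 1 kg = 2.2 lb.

448 mcg

Weight = 55 lb ÷ 2.2 lb/kg = 25 kg
Dose = 0.46 mcg/kg/min × 25 kg = 11.5 mcg/min
11.5 mcg/min × 60 min/hr = 690 mcg/hr
Concentration = 1 mg ÷ 133 mL = 0.007518797 mg/mL = 7.518797 mcg/mL
Rate = 690 mcg/hr ÷ 7.518797 mcg/mL = 91.77 mL/hr
Volume infused = 91.77 mL/hr × 0.8 hr = 73.416 mL
Volume remaining = 133 − 73.416 = 59.584 mL
Drug remaining = 59.584 mL × 7.518797 mcg/mL = 448 mcg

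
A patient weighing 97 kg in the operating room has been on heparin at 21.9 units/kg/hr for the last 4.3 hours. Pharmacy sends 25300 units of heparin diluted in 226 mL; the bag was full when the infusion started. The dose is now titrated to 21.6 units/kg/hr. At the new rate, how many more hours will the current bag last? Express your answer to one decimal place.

Initial rate:
Dose = 21.9 units/kg/hr × 97 kg = 2124.3 units/hr
Concentration = 25300 units ÷ 226 mL = 111.9469 units/mL
Rate = 2124.3 units/hr ÷ 111.9469 units/mL = 18.97596 mL/hr
Volume infused so far = 18.97596 mL/hr × 4.3 hr = 81.59663 mL
Volume remaining = 226 − 81.59663 = 144.4034 mL
New rate:
Dose = 21.6 units/kg/hr × 97 kg = 2095.2 units/hr
Rate = 2095.2 units/hr ÷ 111.9469 units/mL = 18.71602 mL/hr
Time remaining = 144.4034 mL ÷ 18.71602 mL/hr = 7.715497 hr

7.7 hours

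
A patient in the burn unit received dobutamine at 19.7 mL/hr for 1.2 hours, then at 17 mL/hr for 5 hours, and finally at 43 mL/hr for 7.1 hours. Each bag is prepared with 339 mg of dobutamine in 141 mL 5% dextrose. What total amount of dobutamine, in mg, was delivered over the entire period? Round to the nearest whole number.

995 mg

Concentration = 339 mg ÷ 141 mL = 2.404255 mg/mL
Stage 1: 19.7 mL/hr × 1.2 hr = 23.64 mL → 23.64 mL × 2.404255 mg/mL = 56.8366 mg
Stage 2: 17 mL/hr × 5 hr = 85 mL → 85 mL × 2.404255 mg/mL = 204.3617 mg
Stage 3: 43 mL/hr × 7.1 hr = 305.3 mL → 305.3 mL × 2.404255 mg/mL = 734.0191 mg
Total = 56.8366 + 204.3617 + 734.0191 = 995.2174 mg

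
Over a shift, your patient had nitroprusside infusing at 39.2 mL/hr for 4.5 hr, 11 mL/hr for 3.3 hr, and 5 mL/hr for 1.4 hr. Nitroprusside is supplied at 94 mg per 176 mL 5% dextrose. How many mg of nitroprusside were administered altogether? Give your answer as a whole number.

Concentration = 94 mg ÷ 176 mL = 0.5340909 mg/mL
Stage 1: 39.2 mL/hr × 4.5 hr = 176.4 mL → 176.4 mL × 0.5340909 mg/mL = 94.21364 mg
Stage 2: 11 mL/hr × 3.3 hr = 36.3 mL → 36.3 mL × 0.5340909 mg/mL = 19.3875 mg
Stage 3: 5 mL/hr × 1.4 hr = 7 mL → 7 mL × 0.5340909 mg/mL = 3.738636 mg
Total = 94.21364 + 19.3875 + 3.738636 = 117.3398 mg

117 mg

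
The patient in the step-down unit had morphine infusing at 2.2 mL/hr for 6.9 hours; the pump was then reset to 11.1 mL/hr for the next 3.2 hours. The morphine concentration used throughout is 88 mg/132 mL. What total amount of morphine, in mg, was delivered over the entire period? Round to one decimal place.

Concentration = 88 mg ÷ 132 mL = 0.6666667 mg/mL
Stage 1: 2.2 mL/hr × 6.9 hr = 15.18 mL → 15.18 mL × 0.6666667 mg/mL = 10.12 mg
Stage 2: 11.1 mL/hr × 3.2 hr = 35.52 mL → 35.52 mL × 0.6666667 mg/mL = 23.68 mg
Total = 10.12 + 23.68 = 33.8 mg

33.8 mg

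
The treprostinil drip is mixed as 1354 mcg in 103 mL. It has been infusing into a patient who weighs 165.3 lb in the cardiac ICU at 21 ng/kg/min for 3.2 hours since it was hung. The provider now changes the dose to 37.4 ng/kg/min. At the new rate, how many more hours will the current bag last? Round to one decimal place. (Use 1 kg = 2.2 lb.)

6.2 hours

Initial rate:
Weight = 165.3 lb ÷ 2.2 lb/kg = 75.13636 kg
Dose = 21 ng/kg/min × 75.13636 kg = 1577.864 ng/min
1577.864 ng/min × 60 min/hr = 94671.82 ng/hr
Concentration = 1354 mcg ÷ 103 mL = 13.14563 mcg/mL = 13145.63 ng/mL
Rate = 94671.82 ng/hr ÷ 13145.63 ng/mL = 7.201771 mL/hr
Volume infused so far = 7.201771 mL/hr × 3.2 hr = 23.04567 mL
Volume remaining = 103 − 23.04567 = 79.95433 mL
New rate:
Dose = 37.4 ng/kg/min × 75.13636 kg = 2810.1 ng/min
2810.1 ng/min × 60 min/hr = 168606 ng/hr
Rate = 168606 ng/hr ÷ 13145.63 ng/mL = 12.82601 mL/hr
Time remaining = 79.95433 mL ÷ 12.82601 mL/hr = 6.233765 hr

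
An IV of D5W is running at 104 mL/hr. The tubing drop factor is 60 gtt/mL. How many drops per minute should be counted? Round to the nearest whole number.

104 mL/hr ÷ 60 min/hr = 1.733333 mL/min
1.733333 mL/min × 60 gtt/mL = 104 gtt/min

104 gtt/min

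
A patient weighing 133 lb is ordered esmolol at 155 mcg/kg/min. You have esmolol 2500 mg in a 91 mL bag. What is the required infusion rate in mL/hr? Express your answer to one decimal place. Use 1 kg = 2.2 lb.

Weight = 133 lb ÷ 2.2 lb/kg = 60.45455 kg
Dose = 155 mcg/kg/min × 60.45455 kg = 9370.455 mcg/min
9370.455 mcg/min × 60 min/hr = 562227.3 mcg/hr
Concentration = 2500 mg ÷ 91 mL = 27.47253 mg/mL = 27472.53 mcg/mL
Rate = 562227.3 mcg/hr ÷ 27472.53 mcg/mL = 20.46507 mL/hr

20.5 mL/hr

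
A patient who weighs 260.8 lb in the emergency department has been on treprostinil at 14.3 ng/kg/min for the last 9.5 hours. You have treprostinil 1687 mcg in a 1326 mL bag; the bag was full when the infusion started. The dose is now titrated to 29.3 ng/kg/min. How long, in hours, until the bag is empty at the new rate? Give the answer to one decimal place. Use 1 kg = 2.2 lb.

3.5 hours

Initial rate:
Weight = 260.8 lb ÷ 2.2 lb/kg = 118.5455 kg
Dose = 14.3 ng/kg/min × 118.5455 kg = 1695.2 ng/min
1695.2 ng/min × 60 min/hr = 101712 ng/hr
Concentration = 1687 mcg ÷ 1326 mL = 1.272247 mcg/mL = 1272.247 ng/mL
Rate = 101712 ng/hr ÷ 1272.247 ng/mL = 79.94672 mL/hr
Volume infused so far = 79.94672 mL/hr × 9.5 hr = 759.4938 mL
Volume remaining = 1326 − 759.4938 = 566.5062 mL
New rate:
Dose = 29.3 ng/kg/min × 118.5455 kg = 3473.382 ng/min
3473.382 ng/min × 60 min/hr = 208402.9 ng/hr
Rate = 208402.9 ng/hr ÷ 1272.247 ng/mL = 163.8069 mL/hr
Time remaining = 566.5062 mL ÷ 163.8069 mL/hr = 3.458378 hr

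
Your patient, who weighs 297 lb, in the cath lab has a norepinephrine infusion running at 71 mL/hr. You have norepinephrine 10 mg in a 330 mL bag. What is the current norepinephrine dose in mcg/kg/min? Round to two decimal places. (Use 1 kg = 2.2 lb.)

Weight = 297 lb ÷ 2.2 lb/kg = 135 kg
Concentration = 10 mg ÷ 330 mL = 0.03030303 mg/mL = 30.30303 mcg/mL
Drug rate = 71 mL/hr × 30.30303 mcg/mL = 2151.515 mcg/hr
2151.515 mcg/hr ÷ 60 min/hr = 35.85859 mcg/min
35.85859 mcg/min ÷ 135 kg = 0.2656192 mcg/kg/min

0.27 mcg/kg/min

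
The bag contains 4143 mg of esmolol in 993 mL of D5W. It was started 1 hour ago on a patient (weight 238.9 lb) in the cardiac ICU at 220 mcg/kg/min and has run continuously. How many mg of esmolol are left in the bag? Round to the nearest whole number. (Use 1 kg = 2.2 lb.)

2710 mg

Weight = 238.9 lb ÷ 2.2 lb/kg = 108.5909 kg
Dose = 220 mcg/kg/min × 108.5909 kg = 23890 mcg/min
23890 mcg/min × 60 min/hr = 1433400 mcg/hr
Concentration = 4143 mg ÷ 993 mL = 4.172205 mg/mL = 4172.205 mcg/mL
Rate = 1433400 mcg/hr ÷ 4172.205 mcg/mL = 343.5593 mL/hr
Volume infused = 343.5593 mL/hr × 1 hr = 343.5593 mL
Volume remaining = 993 − 343.5593 = 649.4407 mL
Drug remaining = 649.4407 mL × 4172.205 mcg/mL = 2709600 mcg = 2709.6 mg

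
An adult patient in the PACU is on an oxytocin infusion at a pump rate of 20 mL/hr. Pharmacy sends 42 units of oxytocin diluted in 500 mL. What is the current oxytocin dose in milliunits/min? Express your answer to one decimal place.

Concentration = 42 units ÷ 500 mL = 0.084 units/mL = 84 milliunits/mL
Drug rate = 20 mL/hr × 84 milliunits/mL = 1680 milliunits/hr
1680 milliunits/hr ÷ 60 min/hr = 28 milliunits/min

28.0 milliunits/min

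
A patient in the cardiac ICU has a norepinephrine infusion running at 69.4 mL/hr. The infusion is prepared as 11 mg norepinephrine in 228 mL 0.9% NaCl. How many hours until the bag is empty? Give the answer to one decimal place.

Duration = 228 mL ÷ 69.4 mL/hr = 3.285303 hr

3.3 hours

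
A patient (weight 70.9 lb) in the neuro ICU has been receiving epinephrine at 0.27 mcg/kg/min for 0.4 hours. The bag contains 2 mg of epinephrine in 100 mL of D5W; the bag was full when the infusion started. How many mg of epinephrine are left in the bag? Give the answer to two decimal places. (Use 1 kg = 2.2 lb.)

1.79 mg

Weight = 70.9 lb ÷ 2.2 lb/kg = 32.22727 kg
Dose = 0.27 mcg/kg/min × 32.22727 kg = 8.701364 mcg/min
8.701364 mcg/min × 60 min/hr = 522.0818 mcg/hr
Concentration = 2 mg ÷ 100 mL = 0.02 mg/mL = 20 mcg/mL
Rate = 522.0818 mcg/hr ÷ 20 mcg/mL = 26.10409 mL/hr
Volume infused = 26.10409 mL/hr × 0.4 hr = 10.44164 mL
Volume remaining = 100 − 10.44164 = 89.55836 mL
Drug remaining = 89.55836 mL × 20 mcg/mL = 1791.167 mcg = 1.791167 mg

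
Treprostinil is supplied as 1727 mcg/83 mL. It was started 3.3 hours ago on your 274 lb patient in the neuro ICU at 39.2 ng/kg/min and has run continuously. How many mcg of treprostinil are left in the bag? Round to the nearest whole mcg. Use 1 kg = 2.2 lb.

Weight = 274 lb ÷ 2.2 lb/kg = 124.5455 kg
Dose = 39.2 ng/kg/min × 124.5455 kg = 4882.182 ng/min
4882.182 ng/min × 60 min/hr = 292930.9 ng/hr
Concentration = 1727 mcg ÷ 83 mL = 20.80723 mcg/mL = 20807.23 ng/mL
Rate = 292930.9 ng/hr ÷ 20807.23 ng/mL = 14.07832 mL/hr
Volume infused = 14.07832 mL/hr × 3.3 hr = 46.45847 mL
Volume remaining = 83 − 46.45847 = 36.54153 mL
Drug remaining = 36.54153 mL × 20807.23 ng/mL = 760328 ng = 760.328 mcg

760 mcg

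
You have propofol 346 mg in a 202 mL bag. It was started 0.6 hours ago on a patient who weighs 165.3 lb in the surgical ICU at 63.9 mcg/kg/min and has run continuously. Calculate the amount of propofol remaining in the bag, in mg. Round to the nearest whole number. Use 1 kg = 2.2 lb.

173 mg

Weight = 165.3 lb ÷ 2.2 lb/kg = 75.13636 kg
Dose = 63.9 mcg/kg/min × 75.13636 kg = 4801.214 mcg/min
4801.214 mcg/min × 60 min/hr = 288072.8 mcg/hr
Concentration = 346 mg ÷ 202 mL = 1.712871 mg/mL = 1712.871 mcg/mL
Rate = 288072.8 mcg/hr ÷ 1712.871 mcg/mL = 168.1812 mL/hr
Volume infused = 168.1812 mL/hr × 0.6 hr = 100.9087 mL
Volume remaining = 202 − 100.9087 = 101.0913 mL
Drug remaining = 101.0913 mL × 1712.871 mcg/mL = 173156.3 mcg = 173.1563 mg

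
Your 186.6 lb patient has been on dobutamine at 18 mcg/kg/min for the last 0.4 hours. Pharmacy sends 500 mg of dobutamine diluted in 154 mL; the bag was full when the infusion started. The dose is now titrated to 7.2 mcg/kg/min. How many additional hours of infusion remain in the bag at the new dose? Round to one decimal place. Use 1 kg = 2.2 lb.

Initial rate:
Weight = 186.6 lb ÷ 2.2 lb/kg = 84.81818 kg
Dose = 18 mcg/kg/min × 84.81818 kg = 1526.727 mcg/min
1526.727 mcg/min × 60 min/hr = 91603.64 mcg/hr
Concentration = 500 mg ÷ 154 mL = 3.246753 mg/mL = 3246.753 mcg/mL
Rate = 91603.64 mcg/hr ÷ 3246.753 mcg/mL = 28.21392 mL/hr
Volume infused so far = 28.21392 mL/hr × 0.4 hr = 11.28557 mL
Volume remaining = 154 − 11.28557 = 142.7144 mL
New rate:
Dose = 7.2 mcg/kg/min × 84.81818 kg = 610.6909 mcg/min
610.6909 mcg/min × 60 min/hr = 36641.45 mcg/hr
Rate = 36641.45 mcg/hr ÷ 3246.753 mcg/mL = 11.28557 mL/hr
Time remaining = 142.7144 mL ÷ 11.28557 mL/hr = 12.64575 hr

12.6 hours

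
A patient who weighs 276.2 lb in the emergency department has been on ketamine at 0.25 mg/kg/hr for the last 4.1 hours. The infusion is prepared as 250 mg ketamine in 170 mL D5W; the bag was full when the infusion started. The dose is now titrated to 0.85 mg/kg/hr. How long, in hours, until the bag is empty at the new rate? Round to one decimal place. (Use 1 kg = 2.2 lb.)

1.1 hours

Initial rate:
Weight = 276.2 lb ÷ 2.2 lb/kg = 125.5455 kg
Dose = 0.25 mg/kg/hr × 125.5455 kg = 31.38636 mg/hr
Concentration = 250 mg ÷ 170 mL = 1.470588 mg/mL
Rate = 31.38636 mg/hr ÷ 1.470588 mg/mL = 21.34273 mL/hr
Volume infused so far = 21.34273 mL/hr × 4.1 hr = 87.50518 mL
Volume remaining = 170 − 87.50518 = 82.49482 mL
New rate:
Dose = 0.85 mg/kg/hr × 125.5455 kg = 106.7136 mg/hr
Rate = 106.7136 mg/hr ÷ 1.470588 mg/mL = 72.56527 mL/hr
Time remaining = 82.49482 mL ÷ 72.56527 mL/hr = 1.136836 hr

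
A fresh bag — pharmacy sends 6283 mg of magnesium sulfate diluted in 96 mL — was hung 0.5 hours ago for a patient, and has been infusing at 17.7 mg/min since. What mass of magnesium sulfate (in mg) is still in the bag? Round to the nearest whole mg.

5752 mg

17.7 mg/min × 60 min/hr = 1062 mg/hr
Concentration = 6283 mg ÷ 96 mL = 65.44792 mg/mL
Rate = 1062 mg/hr ÷ 65.44792 mg/mL = 16.22664 mL/hr
Volume infused = 16.22664 mL/hr × 0.5 hr = 8.113322 mL
Volume remaining = 96 − 8.113322 = 87.88668 mL
Drug remaining = 87.88668 mL × 65.44792 mg/mL = 5752 mg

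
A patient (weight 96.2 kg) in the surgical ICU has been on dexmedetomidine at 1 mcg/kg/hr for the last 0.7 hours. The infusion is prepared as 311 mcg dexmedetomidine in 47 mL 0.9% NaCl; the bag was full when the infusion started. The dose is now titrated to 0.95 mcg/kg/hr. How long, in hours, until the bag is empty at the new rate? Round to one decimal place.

2.7 hours

Initial rate:
Dose = 1 mcg/kg/hr × 96.2 kg = 96.2 mcg/hr
Concentration = 311 mcg ÷ 47 mL = 6.617021 mcg/mL
Rate = 96.2 mcg/hr ÷ 6.617021 mcg/mL = 14.53826 mL/hr
Volume infused so far = 14.53826 mL/hr × 0.7 hr = 10.17678 mL
Volume remaining = 47 − 10.17678 = 36.82322 mL
New rate:
Dose = 0.95 mcg/kg/hr × 96.2 kg = 91.39 mcg/hr
Rate = 91.39 mcg/hr ÷ 6.617021 mcg/mL = 13.81135 mL/hr
Time remaining = 36.82322 mL ÷ 13.81135 mL/hr = 2.666156 hr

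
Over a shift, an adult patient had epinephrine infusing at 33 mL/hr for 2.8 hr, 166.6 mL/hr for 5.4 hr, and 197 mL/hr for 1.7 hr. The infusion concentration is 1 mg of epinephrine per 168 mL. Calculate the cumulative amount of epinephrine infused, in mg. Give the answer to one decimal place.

7.9 mg

Concentration = 1 mg ÷ 168 mL = 0.005952381 mg/mL
Stage 1: 33 mL/hr × 2.8 hr = 92.4 mL → 92.4 mL × 0.005952381 mg/mL = 0.55 mg
Stage 2: 166.6 mL/hr × 5.4 hr = 899.64 mL → 899.64 mL × 0.005952381 mg/mL = 5.355 mg
Stage 3: 197 mL/hr × 1.7 hr = 334.9 mL → 334.9 mL × 0.005952381 mg/mL = 1.993452 mg
Total = 0.55 + 5.355 + 1.993452 = 7.898452 mg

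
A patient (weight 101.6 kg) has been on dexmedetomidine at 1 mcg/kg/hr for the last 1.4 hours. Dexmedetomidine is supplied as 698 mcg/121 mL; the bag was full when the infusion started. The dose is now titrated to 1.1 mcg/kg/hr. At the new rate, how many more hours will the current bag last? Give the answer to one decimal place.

5.0 hours

Initial rate:
Dose = 1 mcg/kg/hr × 101.6 kg = 101.6 mcg/hr
Concentration = 698 mcg ÷ 121 mL = 5.768595 mcg/mL
Rate = 101.6 mcg/hr ÷ 5.768595 mcg/mL = 17.61261 mL/hr
Volume infused so far = 17.61261 mL/hr × 1.4 hr = 24.65765 mL
Volume remaining = 121 − 24.65765 = 96.34235 mL
New rate:
Dose = 1.1 mcg/kg/hr × 101.6 kg = 111.76 mcg/hr
Rate = 111.76 mcg/hr ÷ 5.768595 mcg/mL = 19.37387 mL/hr
Time remaining = 96.34235 mL ÷ 19.37387 mL/hr = 4.972799 hr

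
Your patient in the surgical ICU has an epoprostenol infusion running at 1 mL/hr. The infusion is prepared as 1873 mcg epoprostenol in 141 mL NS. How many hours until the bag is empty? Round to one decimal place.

Duration = 141 mL ÷ 1 mL/hr = 141 hr

141.0 hours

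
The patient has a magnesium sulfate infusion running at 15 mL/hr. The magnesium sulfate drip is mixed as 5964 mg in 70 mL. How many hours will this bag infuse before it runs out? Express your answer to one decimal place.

Duration = 70 mL ÷ 15 mL/hr = 4.666667 hr

4.7 hours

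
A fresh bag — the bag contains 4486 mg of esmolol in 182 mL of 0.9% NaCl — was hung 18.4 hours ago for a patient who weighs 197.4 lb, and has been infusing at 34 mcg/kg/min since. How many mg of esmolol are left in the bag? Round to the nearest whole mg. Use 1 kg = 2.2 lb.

1118 mg

Weight = 197.4 lb ÷ 2.2 lb/kg = 89.72727 kg
Dose = 34 mcg/kg/min × 89.72727 kg = 3050.727 mcg/min
3050.727 mcg/min × 60 min/hr = 183043.6 mcg/hr
Concentration = 4486 mg ÷ 182 mL = 24.64835 mg/mL = 24648.35 mcg/mL
Rate = 183043.6 mcg/hr ÷ 24648.35 mcg/mL = 7.426202 mL/hr
Volume infused = 7.426202 mL/hr × 18.4 hr = 136.6421 mL
Volume remaining = 182 − 136.6421 = 45.35788 mL
Drug remaining = 45.35788 mL × 24648.35 mcg/mL = 1117997 mcg = 1117.997 mg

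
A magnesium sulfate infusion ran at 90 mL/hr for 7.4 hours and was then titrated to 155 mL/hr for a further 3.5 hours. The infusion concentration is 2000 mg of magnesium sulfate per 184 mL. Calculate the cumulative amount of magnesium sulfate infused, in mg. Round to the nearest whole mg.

Concentration = 2000 mg ÷ 184 mL = 10.86957 mg/mL
Stage 1: 90 mL/hr × 7.4 hr = 666 mL → 666 mL × 10.86957 mg/mL = 7239.13 mg
Stage 2: 155 mL/hr × 3.5 hr = 542.5 mL → 542.5 mL × 10.86957 mg/mL = 5896.739 mg
Total = 7239.13 + 5896.739 = 13135.87 mg

13136 mg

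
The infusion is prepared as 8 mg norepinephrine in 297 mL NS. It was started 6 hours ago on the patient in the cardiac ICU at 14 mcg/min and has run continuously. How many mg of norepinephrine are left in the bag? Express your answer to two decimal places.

2.96 mg

14 mcg/min × 60 min/hr = 840 mcg/hr
Concentration = 8 mg ÷ 297 mL = 0.02693603 mg/mL = 26.93603 mcg/mL
Rate = 840 mcg/hr ÷ 26.93603 mcg/mL = 31.185 mL/hr
Volume infused = 31.185 mL/hr × 6 hr = 187.11 mL
Volume remaining = 297 − 187.11 = 109.89 mL
Drug remaining = 109.89 mL × 26.93603 mcg/mL = 2960 mcg = 2.96 mg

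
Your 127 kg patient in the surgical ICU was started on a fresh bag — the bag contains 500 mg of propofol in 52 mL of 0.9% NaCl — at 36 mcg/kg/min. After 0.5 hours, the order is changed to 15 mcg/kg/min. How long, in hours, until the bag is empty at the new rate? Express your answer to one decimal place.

3.2 hours

Initial rate:
Dose = 36 mcg/kg/min × 127 kg = 4572 mcg/min
4572 mcg/min × 60 min/hr = 274320 mcg/hr
Concentration = 500 mg ÷ 52 mL = 9.615385 mg/mL = 9615.385 mcg/mL
Rate = 274320 mcg/hr ÷ 9615.385 mcg/mL = 28.52928 mL/hr
Volume infused so far = 28.52928 mL/hr × 0.5 hr = 14.26464 mL
Volume remaining = 52 − 14.26464 = 37.73536 mL
New rate:
Dose = 15 mcg/kg/min × 127 kg = 1905 mcg/min
1905 mcg/min × 60 min/hr = 114300 mcg/hr
Rate = 114300 mcg/hr ÷ 9615.385 mcg/mL = 11.8872 mL/hr
Time remaining = 37.73536 mL ÷ 11.8872 mL/hr = 3.174453 hr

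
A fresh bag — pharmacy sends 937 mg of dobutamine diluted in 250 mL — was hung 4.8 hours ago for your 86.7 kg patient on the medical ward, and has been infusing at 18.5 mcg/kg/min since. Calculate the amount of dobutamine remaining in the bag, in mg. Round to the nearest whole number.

475 mg

Dose = 18.5 mcg/kg/min × 86.7 kg = 1603.95 mcg/min
1603.95 mcg/min × 60 min/hr = 96237 mcg/hr
Concentration = 937 mg ÷ 250 mL = 3.748 mg/mL = 3748 mcg/mL
Rate = 96237 mcg/hr ÷ 3748 mcg/mL = 25.67689 mL/hr
Volume infused = 25.67689 mL/hr × 4.8 hr = 123.2491 mL
Volume remaining = 250 − 123.2491 = 126.7509 mL
Drug remaining = 126.7509 mL × 3748 mcg/mL = 475062.4 mcg = 475.0624 mg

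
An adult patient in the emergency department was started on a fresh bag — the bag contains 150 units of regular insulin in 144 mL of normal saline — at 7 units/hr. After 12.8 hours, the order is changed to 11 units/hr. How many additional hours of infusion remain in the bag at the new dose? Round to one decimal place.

Initial rate:
Concentration = 150 units ÷ 144 mL = 1.041667 units/mL
Rate = 7 units/hr ÷ 1.041667 units/mL = 6.72 mL/hr
Volume infused so far = 6.72 mL/hr × 12.8 hr = 86.016 mL
Volume remaining = 144 − 86.016 = 57.984 mL
New rate:
Rate = 11 units/hr ÷ 1.041667 units/mL = 10.56 mL/hr
Time remaining = 57.984 mL ÷ 10.56 mL/hr = 5.490909 hr

5.5 hours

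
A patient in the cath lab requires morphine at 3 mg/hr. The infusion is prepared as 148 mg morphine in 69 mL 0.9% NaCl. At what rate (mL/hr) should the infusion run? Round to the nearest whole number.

Concentration = 148 mg ÷ 69 mL = 2.144928 mg/mL
Rate = 3 mg/hr ÷ 2.144928 mg/mL = 1.398649 mL/hr

1 mL/hr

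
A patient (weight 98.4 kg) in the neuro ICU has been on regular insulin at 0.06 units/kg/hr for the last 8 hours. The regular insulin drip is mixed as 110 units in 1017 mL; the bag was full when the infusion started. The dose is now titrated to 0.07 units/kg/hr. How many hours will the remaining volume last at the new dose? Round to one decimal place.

9.1 hours

Initial rate:
Dose = 0.06 units/kg/hr × 98.4 kg = 5.904 units/hr
Concentration = 110 units ÷ 1017 mL = 0.1081613 units/mL
Rate = 5.904 units/hr ÷ 0.1081613 units/mL = 54.58516 mL/hr
Volume infused so far = 54.58516 mL/hr × 8 hr = 436.6813 mL
Volume remaining = 1017 − 436.6813 = 580.3187 mL
New rate:
Dose = 0.07 units/kg/hr × 98.4 kg = 6.888 units/hr
Rate = 6.888 units/hr ÷ 0.1081613 units/mL = 63.68269 mL/hr
Time remaining = 580.3187 mL ÷ 63.68269 mL/hr = 9.11266 hr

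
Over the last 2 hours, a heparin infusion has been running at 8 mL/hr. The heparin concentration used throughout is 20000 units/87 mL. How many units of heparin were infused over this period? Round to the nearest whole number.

3678 units

Concentration = 20000 units ÷ 87 mL = 229.8851 units/mL
Drug rate = 8 mL/hr × 229.8851 units/mL = 1839.08 units/hr
Total = 1839.08 units/hr × 2 hr = 3678.161 units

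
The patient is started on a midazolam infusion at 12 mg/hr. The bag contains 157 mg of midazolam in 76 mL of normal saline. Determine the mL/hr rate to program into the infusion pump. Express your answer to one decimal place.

Concentration = 157 mg ÷ 76 mL = 2.065789 mg/mL
Rate = 12 mg/hr ÷ 2.065789 mg/mL = 5.808917 mL/hr

5.8 mL/hr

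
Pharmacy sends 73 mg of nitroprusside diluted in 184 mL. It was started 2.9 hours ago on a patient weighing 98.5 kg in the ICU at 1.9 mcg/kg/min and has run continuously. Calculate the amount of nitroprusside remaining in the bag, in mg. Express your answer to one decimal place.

Dose = 1.9 mcg/kg/min × 98.5 kg = 187.15 mcg/min
187.15 mcg/min × 60 min/hr = 11229 mcg/hr
Concentration = 73 mg ÷ 184 mL = 0.3967391 mg/mL = 396.7391 mcg/mL
Rate = 11229 mcg/hr ÷ 396.7391 mcg/mL = 28.30323 mL/hr
Volume infused = 28.30323 mL/hr × 2.9 hr = 82.07938 mL
Volume remaining = 184 − 82.07938 = 101.9206 mL
Drug remaining = 101.9206 mL × 396.7391 mcg/mL = 40435.9 mcg = 40.4359 mg

40.4 mg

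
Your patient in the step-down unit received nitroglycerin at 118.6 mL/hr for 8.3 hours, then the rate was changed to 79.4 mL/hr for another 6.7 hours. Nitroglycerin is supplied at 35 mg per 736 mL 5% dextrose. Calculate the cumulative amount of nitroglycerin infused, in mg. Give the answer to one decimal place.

72.1 mg

Concentration = 35 mg ÷ 736 mL = 0.04755435 mg/mL
Stage 1: 118.6 mL/hr × 8.3 hr = 984.38 mL → 984.38 mL × 0.04755435 mg/mL = 46.81155 mg
Stage 2: 79.4 mL/hr × 6.7 hr = 531.98 mL → 531.98 mL × 0.04755435 mg/mL = 25.29796 mg
Total = 46.81155 + 25.29796 = 72.10951 mg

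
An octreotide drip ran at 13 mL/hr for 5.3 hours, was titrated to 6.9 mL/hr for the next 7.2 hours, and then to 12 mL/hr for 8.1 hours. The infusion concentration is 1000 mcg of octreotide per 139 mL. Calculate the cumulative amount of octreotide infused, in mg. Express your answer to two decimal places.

Concentration = 1000 mcg ÷ 139 mL = 7.194245 mcg/mL
Stage 1: 13 mL/hr × 5.3 hr = 68.9 mL → 68.9 mL × 7.194245 mcg/mL = 495.6835 mcg
Stage 2: 6.9 mL/hr × 7.2 hr = 49.68 mL → 49.68 mL × 7.194245 mcg/mL = 357.4101 mcg
Stage 3: 12 mL/hr × 8.1 hr = 97.2 mL → 97.2 mL × 7.194245 mcg/mL = 699.2806 mcg
Total = 495.6835 + 357.4101 + 699.2806 = 1552.374 mcg = 1.552374 mg

1.55 mg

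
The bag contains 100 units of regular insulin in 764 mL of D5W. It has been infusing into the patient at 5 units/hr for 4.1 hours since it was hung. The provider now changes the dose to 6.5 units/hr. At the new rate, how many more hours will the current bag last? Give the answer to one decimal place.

Initial rate:
Concentration = 100 units ÷ 764 mL = 0.1308901 units/mL
Rate = 5 units/hr ÷ 0.1308901 units/mL = 38.2 mL/hr
Volume infused so far = 38.2 mL/hr × 4.1 hr = 156.62 mL
Volume remaining = 764 − 156.62 = 607.38 mL
New rate:
Rate = 6.5 units/hr ÷ 0.1308901 units/mL = 49.66 mL/hr
Time remaining = 607.38 mL ÷ 49.66 mL/hr = 12.23077 hr

12.2 hours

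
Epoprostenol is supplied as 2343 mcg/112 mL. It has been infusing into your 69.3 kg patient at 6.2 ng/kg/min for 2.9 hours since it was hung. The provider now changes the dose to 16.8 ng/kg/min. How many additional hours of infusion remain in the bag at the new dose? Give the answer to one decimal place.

Initial rate:
Dose = 6.2 ng/kg/min × 69.3 kg = 429.66 ng/min
429.66 ng/min × 60 min/hr = 25779.6 ng/hr
Concentration = 2343 mcg ÷ 112 mL = 20.91964 mcg/mL = 20919.64 ng/mL
Rate = 25779.6 ng/hr ÷ 20919.64 ng/mL = 1.232315 mL/hr
Volume infused so far = 1.232315 mL/hr × 2.9 hr = 3.573715 mL
Volume remaining = 112 − 3.573715 = 108.4263 mL
New rate:
Dose = 16.8 ng/kg/min × 69.3 kg = 1164.24 ng/min
1164.24 ng/min × 60 min/hr = 69854.4 ng/hr
Rate = 69854.4 ng/hr ÷ 20919.64 ng/mL = 3.339177 mL/hr
Time remaining = 108.4263 mL ÷ 3.339177 mL/hr = 32.47096 hr

32.5 hours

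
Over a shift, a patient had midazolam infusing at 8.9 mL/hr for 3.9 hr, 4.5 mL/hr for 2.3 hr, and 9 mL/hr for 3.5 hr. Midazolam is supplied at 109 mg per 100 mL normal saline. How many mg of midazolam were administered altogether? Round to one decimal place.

Concentration = 109 mg ÷ 100 mL = 1.09 mg/mL
Stage 1: 8.9 mL/hr × 3.9 hr = 34.71 mL → 34.71 mL × 1.09 mg/mL = 37.8339 mg
Stage 2: 4.5 mL/hr × 2.3 hr = 10.35 mL → 10.35 mL × 1.09 mg/mL = 11.2815 mg
Stage 3: 9 mL/hr × 3.5 hr = 31.5 mL → 31.5 mL × 1.09 mg/mL = 34.335 mg
Total = 37.8339 + 11.2815 + 34.335 = 83.4504 mg

83.5 mg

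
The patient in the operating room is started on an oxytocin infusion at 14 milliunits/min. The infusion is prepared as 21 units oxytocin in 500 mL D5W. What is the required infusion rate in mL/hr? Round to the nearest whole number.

20 mL/hr

14 milliunits/min × 60 min/hr = 840 milliunits/hr
Concentration = 21 units ÷ 500 mL = 0.042 units/mL = 42 milliunits/mL
Rate = 840 milliunits/hr ÷ 42 milliunits/mL = 20 mL/hr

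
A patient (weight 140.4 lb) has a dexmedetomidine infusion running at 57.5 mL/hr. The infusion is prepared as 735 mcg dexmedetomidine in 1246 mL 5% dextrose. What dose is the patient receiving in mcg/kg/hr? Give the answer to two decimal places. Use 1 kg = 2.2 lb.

0.53 mcg/kg/hr

Weight = 140.4 lb ÷ 2.2 lb/kg = 63.81818 kg
Concentration = 735 mcg ÷ 1246 mL = 0.5898876 mcg/mL
Drug rate = 57.5 mL/hr × 0.5898876 mcg/mL = 33.91854 mcg/hr
33.91854 mcg/hr ÷ 63.81818 kg = 0.5314871 mcg/kg/hr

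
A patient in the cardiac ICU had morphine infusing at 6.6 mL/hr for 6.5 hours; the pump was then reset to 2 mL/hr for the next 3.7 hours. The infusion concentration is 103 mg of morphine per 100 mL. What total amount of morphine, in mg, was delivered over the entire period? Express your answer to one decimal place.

51.8 mg

Concentration = 103 mg ÷ 100 mL = 1.03 mg/mL
Stage 1: 6.6 mL/hr × 6.5 hr = 42.9 mL → 42.9 mL × 1.03 mg/mL = 44.187 mg
Stage 2: 2 mL/hr × 3.7 hr = 7.4 mL → 7.4 mL × 1.03 mg/mL = 7.622 mg
Total = 44.187 + 7.622 = 51.809 mg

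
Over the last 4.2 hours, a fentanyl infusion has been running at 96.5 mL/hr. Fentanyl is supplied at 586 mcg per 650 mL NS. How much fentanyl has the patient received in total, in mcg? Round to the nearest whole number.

Concentration = 586 mcg ÷ 650 mL = 0.9015385 mcg/mL
Drug rate = 96.5 mL/hr × 0.9015385 mcg/mL = 86.99846 mcg/hr
Total = 86.99846 mcg/hr × 4.2 hr = 365.3935 mcg

365 mcg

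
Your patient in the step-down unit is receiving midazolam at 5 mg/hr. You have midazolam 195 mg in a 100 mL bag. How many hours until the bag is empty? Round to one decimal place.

Concentration = 195 mg ÷ 100 mL = 1.95 mg/mL
Rate = 5 mg/hr ÷ 1.95 mg/mL = 2.564103 mL/hr
Duration = 100 mL ÷ 2.564103 mL/hr = 39 hr

39.0 hours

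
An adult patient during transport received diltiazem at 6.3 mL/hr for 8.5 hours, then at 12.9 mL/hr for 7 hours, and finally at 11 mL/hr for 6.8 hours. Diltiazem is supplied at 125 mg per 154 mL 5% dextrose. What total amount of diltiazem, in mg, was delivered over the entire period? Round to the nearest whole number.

177 mg

Concentration = 125 mg ÷ 154 mL = 0.8116883 mg/mL
Stage 1: 6.3 mL/hr × 8.5 hr = 53.55 mL → 53.55 mL × 0.8116883 mg/mL = 43.46591 mg
Stage 2: 12.9 mL/hr × 7 hr = 90.3 mL → 90.3 mL × 0.8116883 mg/mL = 73.29545 mg
Stage 3: 11 mL/hr × 6.8 hr = 74.8 mL → 74.8 mL × 0.8116883 mg/mL = 60.71429 mg
Total = 43.46591 + 73.29545 + 60.71429 = 177.4756 mg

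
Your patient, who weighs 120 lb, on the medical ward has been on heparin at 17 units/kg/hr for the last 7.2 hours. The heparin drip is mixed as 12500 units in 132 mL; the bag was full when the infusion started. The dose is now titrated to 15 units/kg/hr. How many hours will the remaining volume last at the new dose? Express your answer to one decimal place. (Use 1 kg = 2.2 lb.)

Initial rate:
Weight = 120 lb ÷ 2.2 lb/kg = 54.54545 kg
Dose = 17 units/kg/hr × 54.54545 kg = 927.2727 units/hr
Concentration = 12500 units ÷ 132 mL = 94.69697 units/mL
Rate = 927.2727 units/hr ÷ 94.69697 units/mL = 9.792 mL/hr
Volume infused so far = 9.792 mL/hr × 7.2 hr = 70.5024 mL
Volume remaining = 132 − 70.5024 = 61.4976 mL
New rate:
Dose = 15 units/kg/hr × 54.54545 kg = 818.1818 units/hr
Rate = 818.1818 units/hr ÷ 94.69697 units/mL = 8.64 mL/hr
Time remaining = 61.4976 mL ÷ 8.64 mL/hr = 7.117778 hr

7.1 hours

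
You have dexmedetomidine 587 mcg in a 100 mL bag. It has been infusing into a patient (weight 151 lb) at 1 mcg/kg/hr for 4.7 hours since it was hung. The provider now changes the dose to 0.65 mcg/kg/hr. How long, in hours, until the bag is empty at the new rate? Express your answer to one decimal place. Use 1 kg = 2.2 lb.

Initial rate:
Weight = 151 lb ÷ 2.2 lb/kg = 68.63636 kg
Dose = 1 mcg/kg/hr × 68.63636 kg = 68.63636 mcg/hr
Concentration = 587 mcg ÷ 100 mL = 5.87 mcg/mL
Rate = 68.63636 mcg/hr ÷ 5.87 mcg/mL = 11.69274 mL/hr
Volume infused so far = 11.69274 mL/hr × 4.7 hr = 54.95586 mL
Volume remaining = 100 − 54.95586 = 45.04414 mL
New rate:
Dose = 0.65 mcg/kg/hr × 68.63636 kg = 44.61364 mcg/hr
Rate = 44.61364 mcg/hr ÷ 5.87 mcg/mL = 7.600279 mL/hr
Time remaining = 45.04414 mL ÷ 7.600279 mL/hr = 5.926643 hr

5.9 hours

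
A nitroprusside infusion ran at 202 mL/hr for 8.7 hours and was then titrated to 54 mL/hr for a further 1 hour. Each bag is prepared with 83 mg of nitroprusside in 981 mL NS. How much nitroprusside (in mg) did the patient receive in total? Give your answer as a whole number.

Concentration = 83 mg ÷ 981 mL = 0.08460754 mg/mL
Stage 1: 202 mL/hr × 8.7 hr = 1757.4 mL → 1757.4 mL × 0.08460754 mg/mL = 148.6893 mg
Stage 2: 54 mL/hr × 1 hr = 54 mL → 54 mL × 0.08460754 mg/mL = 4.568807 mg
Total = 148.6893 + 4.568807 = 153.2581 mg

153 mg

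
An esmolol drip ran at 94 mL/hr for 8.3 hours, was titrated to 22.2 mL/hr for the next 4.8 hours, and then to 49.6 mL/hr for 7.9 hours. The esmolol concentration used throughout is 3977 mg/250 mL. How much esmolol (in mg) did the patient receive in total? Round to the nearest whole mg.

20340 mg

Concentration = 3977 mg ÷ 250 mL = 15.908 mg/mL
Stage 1: 94 mL/hr × 8.3 hr = 780.2 mL → 780.2 mL × 15.908 mg/mL = 12411.42 mg
Stage 2: 22.2 mL/hr × 4.8 hr = 106.56 mL → 106.56 mL × 15.908 mg/mL = 1695.156 mg
Stage 3: 49.6 mL/hr × 7.9 hr = 391.84 mL → 391.84 mL × 15.908 mg/mL = 6233.391 mg
Total = 12411.42 + 1695.156 + 6233.391 = 20339.97 mg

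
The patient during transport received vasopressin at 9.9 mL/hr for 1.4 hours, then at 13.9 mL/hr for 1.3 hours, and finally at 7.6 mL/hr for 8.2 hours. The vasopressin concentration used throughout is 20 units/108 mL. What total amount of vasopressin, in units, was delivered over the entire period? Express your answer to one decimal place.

Concentration = 20 units ÷ 108 mL = 0.1851852 units/mL
Stage 1: 9.9 mL/hr × 1.4 hr = 13.86 mL → 13.86 mL × 0.1851852 units/mL = 2.566667 units
Stage 2: 13.9 mL/hr × 1.3 hr = 18.07 mL → 18.07 mL × 0.1851852 units/mL = 3.346296 units
Stage 3: 7.6 mL/hr × 8.2 hr = 62.32 mL → 62.32 mL × 0.1851852 units/mL = 11.54074 units
Total = 2.566667 + 3.346296 + 11.54074 = 17.4537 units

17.5 units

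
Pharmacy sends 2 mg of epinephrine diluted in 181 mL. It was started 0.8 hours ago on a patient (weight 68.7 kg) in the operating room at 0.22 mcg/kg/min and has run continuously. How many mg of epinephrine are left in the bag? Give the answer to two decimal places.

1.27 mg

Dose = 0.22 mcg/kg/min × 68.7 kg = 15.114 mcg/min
15.114 mcg/min × 60 min/hr = 906.84 mcg/hr
Concentration = 2 mg ÷ 181 mL = 0.01104972 mg/mL = 11.04972 mcg/mL
Rate = 906.84 mcg/hr ÷ 11.04972 mcg/mL = 82.06902 mL/hr
Volume infused = 82.06902 mL/hr × 0.8 hr = 65.65522 mL
Volume remaining = 181 − 65.65522 = 115.3448 mL
Drug remaining = 115.3448 mL × 11.04972 mcg/mL = 1274.528 mcg = 1.274528 mg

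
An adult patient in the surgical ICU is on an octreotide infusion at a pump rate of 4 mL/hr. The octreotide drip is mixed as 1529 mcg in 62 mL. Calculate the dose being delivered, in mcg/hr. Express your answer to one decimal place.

Concentration = 1529 mcg ÷ 62 mL = 24.66129 mcg/mL
Drug rate = 4 mL/hr × 24.66129 mcg/mL = 98.64516 mcg/hr

98.6 mcg/hr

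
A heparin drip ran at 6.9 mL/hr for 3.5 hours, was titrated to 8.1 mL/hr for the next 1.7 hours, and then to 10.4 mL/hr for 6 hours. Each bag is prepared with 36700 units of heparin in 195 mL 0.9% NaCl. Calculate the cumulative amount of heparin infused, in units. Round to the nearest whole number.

Concentration = 36700 units ÷ 195 mL = 188.2051 units/mL
Stage 1: 6.9 mL/hr × 3.5 hr = 24.15 mL → 24.15 mL × 188.2051 units/mL = 4545.154 units
Stage 2: 8.1 mL/hr × 1.7 hr = 13.77 mL → 13.77 mL × 188.2051 units/mL = 2591.585 units
Stage 3: 10.4 mL/hr × 6 hr = 62.4 mL → 62.4 mL × 188.2051 units/mL = 11744 units
Total = 4545.154 + 2591.585 + 11744 = 18880.74 units

18881 units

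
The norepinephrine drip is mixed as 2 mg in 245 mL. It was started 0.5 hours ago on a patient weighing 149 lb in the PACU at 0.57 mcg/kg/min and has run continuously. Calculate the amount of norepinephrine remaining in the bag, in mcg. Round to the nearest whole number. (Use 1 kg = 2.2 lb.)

842 mcg

Weight = 149 lb ÷ 2.2 lb/kg = 67.72727 kg
Dose = 0.57 mcg/kg/min × 67.72727 kg = 38.60455 mcg/min
38.60455 mcg/min × 60 min/hr = 2316.273 mcg/hr
Concentration = 2 mg ÷ 245 mL = 0.008163265 mg/mL = 8.163265 mcg/mL
Rate = 2316.273 mcg/hr ÷ 8.163265 mcg/mL = 283.7434 mL/hr
Volume infused = 283.7434 mL/hr × 0.5 hr = 141.8717 mL
Volume remaining = 245 − 141.8717 = 103.1283 mL
Drug remaining = 103.1283 mL × 8.163265 mcg/mL = 841.8636 mcg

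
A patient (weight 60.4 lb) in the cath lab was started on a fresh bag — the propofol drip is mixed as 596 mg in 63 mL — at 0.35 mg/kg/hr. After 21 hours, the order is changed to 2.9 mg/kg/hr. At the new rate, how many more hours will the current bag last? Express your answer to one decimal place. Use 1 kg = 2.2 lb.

Initial rate:
Weight = 60.4 lb ÷ 2.2 lb/kg = 27.45455 kg
Dose = 0.35 mg/kg/hr × 27.45455 kg = 9.609091 mg/hr
Concentration = 596 mg ÷ 63 mL = 9.460317 mg/mL
Rate = 9.609091 mg/hr ÷ 9.460317 mg/mL = 1.015726 mL/hr
Volume infused so far = 1.015726 mL/hr × 21 hr = 21.33025 mL
Volume remaining = 63 − 21.33025 = 41.66975 mL
New rate:
Dose = 2.9 mg/kg/hr × 27.45455 kg = 79.61818 mg/hr
Rate = 79.61818 mg/hr ÷ 9.460317 mg/mL = 8.416016 mL/hr
Time remaining = 41.66975 mL ÷ 8.416016 mL/hr = 4.951245 hr

5.0 hours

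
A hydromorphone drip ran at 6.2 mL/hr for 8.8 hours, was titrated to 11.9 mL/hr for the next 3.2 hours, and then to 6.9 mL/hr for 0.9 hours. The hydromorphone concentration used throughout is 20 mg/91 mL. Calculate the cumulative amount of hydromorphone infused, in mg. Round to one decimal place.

21.7 mg

Concentration = 20 mg ÷ 91 mL = 0.2197802 mg/mL
Stage 1: 6.2 mL/hr × 8.8 hr = 54.56 mL → 54.56 mL × 0.2197802 mg/mL = 11.99121 mg
Stage 2: 11.9 mL/hr × 3.2 hr = 38.08 mL → 38.08 mL × 0.2197802 mg/mL = 8.369231 mg
Stage 3: 6.9 mL/hr × 0.9 hr = 6.21 mL → 6.21 mL × 0.2197802 mg/mL = 1.364835 mg
Total = 11.99121 + 8.369231 + 1.364835 = 21.72527 mg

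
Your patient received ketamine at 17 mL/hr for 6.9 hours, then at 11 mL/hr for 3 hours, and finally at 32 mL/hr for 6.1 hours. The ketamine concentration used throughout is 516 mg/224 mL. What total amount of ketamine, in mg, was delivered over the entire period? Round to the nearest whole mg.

Concentration = 516 mg ÷ 224 mL = 2.303571 mg/mL
Stage 1: 17 mL/hr × 6.9 hr = 117.3 mL → 117.3 mL × 2.303571 mg/mL = 270.2089 mg
Stage 2: 11 mL/hr × 3 hr = 33 mL → 33 mL × 2.303571 mg/mL = 76.01786 mg
Stage 3: 32 mL/hr × 6.1 hr = 195.2 mL → 195.2 mL × 2.303571 mg/mL = 449.6571 mg
Total = 270.2089 + 76.01786 + 449.6571 = 795.8839 mg

796 mg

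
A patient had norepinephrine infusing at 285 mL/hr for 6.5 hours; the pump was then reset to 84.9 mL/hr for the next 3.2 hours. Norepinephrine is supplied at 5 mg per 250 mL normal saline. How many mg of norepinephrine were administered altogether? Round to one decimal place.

42.5 mg

Concentration = 5 mg ÷ 250 mL = 0.02 mg/mL
Stage 1: 285 mL/hr × 6.5 hr = 1852.5 mL → 1852.5 mL × 0.02 mg/mL = 37.05 mg
Stage 2: 84.9 mL/hr × 3.2 hr = 271.68 mL → 271.68 mL × 0.02 mg/mL = 5.4336 mg
Total = 37.05 + 5.4336 = 42.4836 mg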